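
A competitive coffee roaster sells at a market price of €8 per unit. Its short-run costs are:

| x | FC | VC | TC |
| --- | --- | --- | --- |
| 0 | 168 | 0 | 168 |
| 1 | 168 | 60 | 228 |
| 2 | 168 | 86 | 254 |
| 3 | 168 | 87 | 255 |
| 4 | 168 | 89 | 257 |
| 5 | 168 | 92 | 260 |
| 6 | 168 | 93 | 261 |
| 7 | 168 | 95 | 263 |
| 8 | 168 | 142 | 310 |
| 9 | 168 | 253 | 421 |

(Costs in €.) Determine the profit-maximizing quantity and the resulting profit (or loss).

x = 0 (shut down); profit = -€168

Tabulate TR − TC: x=0: -168; x=1: -220; x=2: -238; x=3: -231; x=4: -225; x=5: -220; x=6: -213; x=7: -207; x=8: -246; x=9: -349.
Profit is highest at x = 0. Equivalently, the lowest AVC in the table is 95/7 ≈ €13.57 at x = 7, and P = €8 falls below it — price never covers variable cost, so the firm shuts down and loses only its fixed cost.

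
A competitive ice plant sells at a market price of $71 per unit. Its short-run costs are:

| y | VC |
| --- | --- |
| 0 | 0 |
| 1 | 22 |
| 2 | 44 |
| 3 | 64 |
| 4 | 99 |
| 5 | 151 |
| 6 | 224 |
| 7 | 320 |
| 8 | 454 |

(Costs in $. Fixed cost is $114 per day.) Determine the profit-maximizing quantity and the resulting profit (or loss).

Tabulate TR − TC: y=0: -114; y=1: -65; y=2: -16; y=3: 35; y=4: 71; y=5: 90; y=6: 88; y=7: 63; y=8: 0.
Profit is maximized at y = 5. AVC there is 151/5 = $30.20 ≤ P, so producing beats shutting down (which would give -$114).

y = 5; profit = $90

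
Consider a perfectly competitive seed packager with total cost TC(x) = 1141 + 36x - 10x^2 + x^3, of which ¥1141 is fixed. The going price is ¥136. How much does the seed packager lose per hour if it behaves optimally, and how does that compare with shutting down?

AVC = 36 - 10x + x^2 has its minimum ¥11 at x = 5; price ¥136 clears that bar, so the firm operates.
With MC = 36 - 20x + 3x^2, P = MC on the upward-sloping part at x* = 10.
TR = 136·10 = 1360. TC = 1141 + 360 = 1501. Profit = 1360 − 1501 = -¥141.
By producing, the firm covers all variable cost plus ¥1000 of fixed cost; shutting down would lose the full ¥1141.

Profit = -¥141 at x = 10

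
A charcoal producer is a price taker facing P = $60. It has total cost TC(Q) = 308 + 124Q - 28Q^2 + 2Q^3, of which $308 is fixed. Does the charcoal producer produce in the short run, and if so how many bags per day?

Produce at Q = 8

From TC, MC = TC'(Q) = 124 - 56Q + 6Q^2 and AVC = VC/Q = 124 - 28Q + 2Q^2.
AVC is minimized where dAVC/dQ = -28 + 4Q = 0, at Q = 7; min AVC = 124 - 28·7 + 2·7^2 = $26.
P = $60 exceeds min AVC = $26, so the firm stays open.
Solving P = MC: 64 - 56Q + 6Q^2 = 0 ⇒ Q = 4/3 or 8. On the upward-sloping branch, Q* = 8.
Check: AVC at Q = 8 is $28 ≤ P, so revenue covers variable cost.
Profit = P·Q − TC = 60·8 − 532 = -$52, a loss, but smaller than the $308 fixed cost the firm would lose by shutting down.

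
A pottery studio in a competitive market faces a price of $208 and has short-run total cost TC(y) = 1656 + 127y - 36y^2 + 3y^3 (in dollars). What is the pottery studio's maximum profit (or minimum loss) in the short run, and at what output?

Profit = -$198 at y = 9

AVC = 127 - 36y + 3y^2 has its minimum $19 at y = 6; price $208 clears that bar, so the firm operates.
With MC = 127 - 72y + 9y^2, P = MC on the upward-sloping part at y* = 9.
TR = 208·9 = 1872. TC = 1656 + 414 = 2070. Profit = 1872 − 2070 = -$198.
Shutting down would mean losing the fixed cost of $1656, so operating at a loss of $198 is better by $1458.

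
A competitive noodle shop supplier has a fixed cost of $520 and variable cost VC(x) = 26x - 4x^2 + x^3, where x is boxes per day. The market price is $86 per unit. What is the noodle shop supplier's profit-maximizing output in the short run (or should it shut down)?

Strip out fixed cost: VC = 26x - 4x^2 + x^3. Then AVC = 26 - 4x + x^2 and MC = 26 - 8x + 3x^2.
The AVC parabola has its vertex at x = 4/2 = 2, where AVC = 26 - 4·2 + 2^2 = $22.
P = $86 exceeds min AVC = $22, so the firm stays open.
Set P = MC: 86 = 26 - 8x + 3x^2 → -60 - 8x + 3x^2 = 0. The roots are x = -10/3 and x = 6; the profit-maximizing output is on the rising part of MC, so x* = 6.
Check: AVC at x = 6 is $38 ≤ P, so revenue covers variable cost.
Profit = P·x − TC = 86·6 − 748 = -$232, a loss, but smaller than the $520 fixed cost the firm would lose by shutting down.

Produce at x = 6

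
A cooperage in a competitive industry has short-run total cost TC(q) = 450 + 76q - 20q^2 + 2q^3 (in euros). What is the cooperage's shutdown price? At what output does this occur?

Short-run supply begins at min AVC. From VC = 76q - 20q^2 + 2q^3, AVC = 76 - 20q + 2q^2.
dAVC/dq = -20 + 4q = 0 gives q = 5. min AVC = 76 - 20·5 + 2·5^2 = 26.
The firm shuts down for any P below €26.

€26 per unit, at q = 5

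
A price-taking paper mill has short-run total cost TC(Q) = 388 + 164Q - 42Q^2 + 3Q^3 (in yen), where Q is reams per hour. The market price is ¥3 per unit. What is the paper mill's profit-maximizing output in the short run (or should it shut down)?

Shut down

From TC, MC = TC'(Q) = 164 - 84Q + 9Q^2 and AVC = VC/Q = 164 - 42Q + 3Q^2.
AVC is minimized where dAVC/dQ = -42 + 6Q = 0, at Q = 7; min AVC = 164 - 42·7 + 3·7^2 = ¥17.
With P < min AVC (¥3 < ¥17), every unit sold adds to the loss.
Best response: produce nothing and absorb the ¥388 fixed cost.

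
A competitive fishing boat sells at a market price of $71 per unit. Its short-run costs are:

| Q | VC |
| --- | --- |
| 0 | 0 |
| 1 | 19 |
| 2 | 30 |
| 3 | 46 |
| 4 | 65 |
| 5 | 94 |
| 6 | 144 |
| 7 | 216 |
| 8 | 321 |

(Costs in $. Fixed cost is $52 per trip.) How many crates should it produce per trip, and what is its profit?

Q = 6; profit = $230

Tabulate TR − TC: Q=0: -52; Q=1: 0; Q=2: 60; Q=3: 115; Q=4: 167; Q=5: 209; Q=6: 230; Q=7: 229; Q=8: 195.
Profit is maximized at Q = 6. AVC there is 144/6 = $24 ≤ P, so producing beats shutting down (which would give -$52).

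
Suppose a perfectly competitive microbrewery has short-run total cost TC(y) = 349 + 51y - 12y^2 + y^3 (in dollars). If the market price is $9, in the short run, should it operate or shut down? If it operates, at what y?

Shut down

From TC, MC = TC'(y) = 51 - 24y + 3y^2 and AVC = VC/y = 51 - 12y + y^2.
AVC is minimized where dAVC/dy = -12 + 2y = 0, at y = 6; min AVC = 51 - 12·6 + 6^2 = $15.
Since P = $9 < min AVC = $15, price fails to cover variable cost at any output.
Best response: produce nothing and absorb the $349 fixed cost.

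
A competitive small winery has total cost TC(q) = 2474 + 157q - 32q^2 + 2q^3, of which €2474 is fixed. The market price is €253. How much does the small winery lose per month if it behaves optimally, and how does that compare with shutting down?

Profit = -€170 at q = 12

AVC = 157 - 32q + 2q^2 has its minimum €29 at q = 8; price €253 clears that bar, so the firm operates.
With MC = 157 - 64q + 6q^2, P = MC on the upward-sloping part at q* = 12.
TR = 253·12 = 3036. TC = 2474 + 732 = 3206. Profit = 3036 − 3206 = -€170.
By producing, the firm covers all variable cost plus €2304 of fixed cost; shutting down would lose the full €2474.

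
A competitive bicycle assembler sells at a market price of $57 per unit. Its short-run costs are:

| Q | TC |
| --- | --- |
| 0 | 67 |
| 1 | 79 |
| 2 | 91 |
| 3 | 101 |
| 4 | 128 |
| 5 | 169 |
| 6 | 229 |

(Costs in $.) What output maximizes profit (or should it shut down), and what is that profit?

Tabulate TR − TC: Q=0: -67; Q=1: -22; Q=2: 23; Q=3: 70; Q=4: 100; Q=5: 116; Q=6: 113.
Profit is maximized at Q = 5. AVC there is 102/5 = $20.40 ≤ P, so producing beats shutting down (which would give -$67).

Q = 5; profit = $116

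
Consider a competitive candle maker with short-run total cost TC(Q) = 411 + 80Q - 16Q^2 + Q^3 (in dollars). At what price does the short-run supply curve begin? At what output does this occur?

$16 per unit, at Q = 8

The firm shuts down when price falls below the minimum of average variable cost. AVC = VC/Q = 80 - 16Q + Q^2.
dAVC/dQ = -16 + 2Q = 0 gives Q = 8. min AVC = 80 - 16·8 + 8^2 = 16.
So the shutdown price is $16.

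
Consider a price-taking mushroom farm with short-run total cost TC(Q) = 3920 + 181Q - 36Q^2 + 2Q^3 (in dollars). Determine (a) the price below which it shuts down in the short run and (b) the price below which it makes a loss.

Shutdown price = $19; break-even price = $349

AVC = 181 - 36Q + 2Q^2; minimized at Q = 9, giving min AVC = $19. That is the shutdown price.
ATC = 3920/Q + 181 - 36Q + 2Q^2. Setting dATC/dQ = −3920/Q^2 − 36 + 4Q = 0 gives Q = 14 (since 4·14^3 − 36·14^2 = 3920).
min ATC = 3920/14 + 181 − 36·14 + 2·14^2 = $349. That is the break-even price.
Between these two prices the firm operates at a loss; above $349 it earns a profit.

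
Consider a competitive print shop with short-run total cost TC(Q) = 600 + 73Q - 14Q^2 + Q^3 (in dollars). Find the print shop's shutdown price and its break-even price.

AVC = 73 - 14Q + Q^2; minimized at Q = 7, giving min AVC = $24. That is the shutdown price.
ATC = 600/Q + 73 - 14Q + Q^2. Setting dATC/dQ = −600/Q^2 − 14 + 2Q = 0 gives Q = 10 (since 2·10^3 − 14·10^2 = 600).
min ATC = 600/10 + 73 − 14·10 + 10^2 = $93. That is the break-even price.
For $24 ≤ P < $93 the firm produces at a loss; below $24 it shuts down.

Shutdown price = $24; break-even price = $93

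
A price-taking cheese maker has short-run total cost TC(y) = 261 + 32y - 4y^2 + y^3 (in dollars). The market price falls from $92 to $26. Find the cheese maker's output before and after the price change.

Output falls from 6 to 0 (the firm shuts down)

AVC = 32 - 4y + y^2, minimized at y = 2 where min AVC = $28. MC = 32 - 8y + 3y^2.
With P = $92 above the shutdown price, P = MC gives y = 6.
At P = $26 < min AVC = $28, price no longer covers variable cost at any output, so the firm shuts down: y = 0.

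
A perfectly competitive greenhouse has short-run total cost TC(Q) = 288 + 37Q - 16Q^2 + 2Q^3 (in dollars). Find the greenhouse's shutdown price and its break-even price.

Shutdown price = min AVC. AVC = 37 - 16Q + 2Q^2, with vertex at Q = 4 and minimum $5.
ATC = 288/Q + 37 - 16Q + 2Q^2. Setting dATC/dQ = −288/Q^2 − 16 + 4Q = 0 gives Q = 6 (since 4·6^3 − 16·6^2 = 288).
min ATC = 288/6 + 37 − 16·6 + 2·6^2 = $61. That is the break-even price.
For $5 ≤ P < $61 the firm produces at a loss; below $5 it shuts down.

Shutdown price = $5; break-even price = $61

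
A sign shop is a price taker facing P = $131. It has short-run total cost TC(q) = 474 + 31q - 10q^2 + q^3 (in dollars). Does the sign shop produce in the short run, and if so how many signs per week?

Produce at q = 10

Strip out fixed cost: VC = 31q - 10q^2 + q^3. Then AVC = 31 - 10q + q^2 and MC = 31 - 20q + 3q^2.
AVC hits its minimum where MC = AVC, at q = 5, giving min AVC = 31 - 10·5 + 5^2 = $6.
Since P = $131 ≥ min AVC = $6, price covers variable cost and the firm should produce.
Set P = MC: 131 = 31 - 20q + 3q^2 → -100 - 20q + 3q^2 = 0. The roots are q = -10/3 and q = 10; the profit-maximizing output is on the rising part of MC, so q* = 10.
Check: AVC at q = 10 is $31 ≤ P, so revenue covers variable cost.
Profit = P·q − TC = 131·10 − 784 = $526.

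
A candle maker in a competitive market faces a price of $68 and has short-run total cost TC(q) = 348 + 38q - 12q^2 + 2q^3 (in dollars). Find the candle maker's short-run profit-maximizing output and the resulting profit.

AVC = 38 - 12q + 2q^2 has its minimum $20 at q = 3; price $68 clears that bar, so the firm operates.
MC = 38 - 24q + 6q^2. Setting P = MC and taking the root on the rising branch gives q* = 5.
TR = 68·5 = 340. TC = 348 + 140 = 488. Profit = 340 − 488 = -$148.
Shutting down would mean losing the fixed cost of $348, so operating at a loss of $148 is better by $200.

Profit = -$148 at q = 5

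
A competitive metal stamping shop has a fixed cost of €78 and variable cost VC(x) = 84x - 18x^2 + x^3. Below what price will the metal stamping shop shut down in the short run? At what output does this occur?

The shutdown price is the minimum of AVC. VC = 84x - 18x^2 + x^3, so AVC = 84 - 18x + x^2.
At the minimum of AVC, MC = AVC. MC = 84 - 36x + 3x^2; setting MC = AVC gives 2x^2 - 18x = 0, so x = 9. min AVC = 3.
For P < €3 the firm produces nothing.

€3 per unit, at x = 9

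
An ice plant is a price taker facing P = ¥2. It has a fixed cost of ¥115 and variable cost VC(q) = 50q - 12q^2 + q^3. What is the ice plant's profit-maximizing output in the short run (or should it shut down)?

Shut down

Strip out fixed cost: VC = 50q - 12q^2 + q^3. Then AVC = 50 - 12q + q^2 and MC = 50 - 24q + 3q^2.
AVC hits its minimum where MC = AVC, at q = 6, giving min AVC = 50 - 12·6 + 6^2 = ¥14.
P = ¥2 lies below min AVC = ¥14; no output level covers variable cost.
Best response: produce nothing and absorb the ¥115 fixed cost.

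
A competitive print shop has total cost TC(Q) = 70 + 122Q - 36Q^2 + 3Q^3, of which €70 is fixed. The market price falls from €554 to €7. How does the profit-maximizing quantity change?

AVC = 122 - 36Q + 3Q^2, minimized at Q = 6 where min AVC = €14. MC = 122 - 72Q + 9Q^2.
With P = €554 above the shutdown price, P = MC gives Q = 12.
At P = €7 < min AVC = €14, price no longer covers variable cost at any output, so the firm shuts down: Q = 0.

Output falls from 12 to 0 (the firm shuts down)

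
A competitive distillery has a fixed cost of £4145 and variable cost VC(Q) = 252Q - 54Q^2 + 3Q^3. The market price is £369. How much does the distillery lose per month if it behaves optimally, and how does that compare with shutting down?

AVC = 252 - 54Q + 3Q^2; min AVC = £9 at Q = 9. Since P = £369 ≥ min AVC, the firm produces.
MC = 252 - 108Q + 9Q^2. Setting P = MC and taking the root on the rising branch gives Q* = 13.
TR = 369·13 = 4797. TC = 4145 + 741 = 4886. Profit = 4797 − 4886 = -£89.
Shutting down would mean losing the fixed cost of £4145, so operating at a loss of £89 is better by £4056.

Profit = -£89 at Q = 13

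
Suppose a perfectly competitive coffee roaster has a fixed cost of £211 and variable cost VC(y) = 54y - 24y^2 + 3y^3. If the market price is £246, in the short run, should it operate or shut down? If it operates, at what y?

Variable cost is VC = 54y - 24y^2 + 3y^3, so AVC = VC/y = 54 - 24y + 3y^2 and MC = dTC/dy = 54 - 48y + 9y^2.
AVC is minimized where dAVC/dy = -24 + 6y = 0, at y = 4; min AVC = 54 - 24·4 + 3·4^2 = £6.
Because £246 ≥ £6, revenue can cover variable cost; the firm operates.
Set P = MC: 246 = 54 - 48y + 9y^2 → -192 - 48y + 9y^2 = 0. The roots are y = -8/3 and y = 8; the profit-maximizing output is on the rising part of MC, so y* = 8.
Check: AVC at y = 8 is £54 ≤ P, so revenue covers variable cost.
Profit = P·y − TC = 246·8 − 643 = £1325.

Produce at y = 8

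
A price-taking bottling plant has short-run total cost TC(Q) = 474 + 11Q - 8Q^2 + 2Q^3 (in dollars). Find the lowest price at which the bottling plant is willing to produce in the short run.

$3 per unit

The firm shuts down when price falls below the minimum of average variable cost. AVC = VC/Q = 11 - 8Q + 2Q^2.
At the minimum of AVC, MC = AVC. MC = 11 - 16Q + 6Q^2; setting MC = AVC gives 4Q^2 - 8Q = 0, so Q = 2. min AVC = 3.
For P < $3 the firm produces nothing.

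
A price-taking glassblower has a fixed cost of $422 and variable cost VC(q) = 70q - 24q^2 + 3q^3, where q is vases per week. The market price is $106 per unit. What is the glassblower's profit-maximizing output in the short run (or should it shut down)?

Produce at q = 6

Strip out fixed cost: VC = 70q - 24q^2 + 3q^3. Then AVC = 70 - 24q + 3q^2 and MC = 70 - 48q + 9q^2.
AVC is minimized where dAVC/dq = -24 + 6q = 0, at q = 4; min AVC = 70 - 24·4 + 3·4^2 = $22.
P = $106 exceeds min AVC = $22, so the firm stays open.
P = MC gives -36 - 48q + 9q^2 = 0, with roots -2/3 and 6. Take the larger (rising MC): q* = 6.
Check: AVC at q = 6 is $34 ≤ P, so revenue covers variable cost.
Profit = P·q − TC = 106·6 − 626 = $10.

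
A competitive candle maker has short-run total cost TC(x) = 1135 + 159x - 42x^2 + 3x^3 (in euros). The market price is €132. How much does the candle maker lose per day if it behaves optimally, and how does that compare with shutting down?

Profit = -€163 at x = 9

AVC = 159 - 42x + 3x^2; min AVC = €12 at x = 7. Since P = €132 ≥ min AVC, the firm produces.
MC = 159 - 84x + 9x^2. Setting P = MC and taking the root on the rising branch gives x* = 9.
TR = 132·9 = 1188. TC = 1135 + 216 = 1351. Profit = 1188 − 1351 = -€163.
Shutting down would mean losing the fixed cost of €1135, so operating at a loss of €163 is better by €972.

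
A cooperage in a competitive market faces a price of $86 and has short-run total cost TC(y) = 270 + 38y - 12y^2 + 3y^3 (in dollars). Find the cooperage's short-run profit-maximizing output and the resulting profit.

Profit = -$78 at y = 4

AVC = 38 - 12y + 3y^2 has its minimum $26 at y = 2; price $86 clears that bar, so the firm operates.
With MC = 38 - 24y + 9y^2, P = MC on the upward-sloping part at y* = 4.
TR = 86·4 = 344. TC = 270 + 152 = 422. Profit = 344 − 422 = -$78.
By producing, the firm covers all variable cost plus $192 of fixed cost; shutting down would lose the full $270.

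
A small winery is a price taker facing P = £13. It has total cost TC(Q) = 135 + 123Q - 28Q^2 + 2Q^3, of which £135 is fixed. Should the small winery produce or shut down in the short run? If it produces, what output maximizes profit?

Shut down

Strip out fixed cost: VC = 123Q - 28Q^2 + 2Q^3. Then AVC = 123 - 28Q + 2Q^2 and MC = 123 - 56Q + 6Q^2.
The AVC parabola has its vertex at Q = 28/4 = 7, where AVC = 123 - 28·7 + 2·7^2 = £25.
Since P = £13 < min AVC = £25, price fails to cover variable cost at any output.
Best response: produce nothing and absorb the £135 fixed cost.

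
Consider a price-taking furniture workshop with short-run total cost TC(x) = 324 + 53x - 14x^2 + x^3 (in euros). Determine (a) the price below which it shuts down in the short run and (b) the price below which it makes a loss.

AVC = 53 - 14x + x^2; minimized at x = 7, giving min AVC = €4. That is the shutdown price.
ATC = 324/x + 53 - 14x + x^2. Setting dATC/dx = −324/x^2 − 14 + 2x = 0 gives x = 9 (since 2·9^3 − 14·9^2 = 324).
min ATC = 324/9 + 53 − 14·9 + 9^2 = €44. That is the break-even price.
Between these two prices the firm operates at a loss; above €44 it earns a profit.

Shutdown price = €4; break-even price = €44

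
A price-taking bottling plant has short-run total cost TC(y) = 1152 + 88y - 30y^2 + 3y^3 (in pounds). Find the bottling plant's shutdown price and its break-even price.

Shutdown price = £13; break-even price = £184

AVC = 88 - 30y + 3y^2; minimized at y = 5, giving min AVC = £13. That is the shutdown price.
ATC = 1152/y + 88 - 30y + 3y^2. Setting dATC/dy = −1152/y^2 − 30 + 6y = 0 gives y = 8 (since 6·8^3 − 30·8^2 = 1152).
min ATC = 1152/8 + 88 − 30·8 + 3·8^2 = £184. That is the break-even price.
Between these two prices the firm operates at a loss; above £184 it earns a profit.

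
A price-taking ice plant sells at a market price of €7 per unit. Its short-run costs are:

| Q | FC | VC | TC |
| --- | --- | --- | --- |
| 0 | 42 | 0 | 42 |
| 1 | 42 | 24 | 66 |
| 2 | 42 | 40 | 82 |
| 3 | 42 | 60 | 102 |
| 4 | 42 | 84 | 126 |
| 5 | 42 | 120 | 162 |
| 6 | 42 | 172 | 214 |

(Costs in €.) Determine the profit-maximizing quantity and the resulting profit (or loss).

Profit at each row (π = 7Q − TC): Q=0: -42; Q=1: -59; Q=2: -68; Q=3: -81; Q=4: -98; Q=5: -127; Q=6: -172.
Profit is highest at Q = 0. Equivalently, the lowest AVC in the table is 40/2 ≈ €20 at Q = 2, and P = €7 falls below it — price never covers variable cost, so the firm shuts down and loses only its fixed cost.

Q = 0 (shut down); profit = -€42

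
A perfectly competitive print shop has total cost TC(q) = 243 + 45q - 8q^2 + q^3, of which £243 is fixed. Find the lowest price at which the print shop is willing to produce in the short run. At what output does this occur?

£29 per unit, at q = 4

The shutdown price is the minimum of AVC. VC = 45q - 8q^2 + q^3, so AVC = 45 - 8q + q^2.
At the minimum of AVC, MC = AVC. MC = 45 - 16q + 3q^2; setting MC = AVC gives 2q^2 - 8q = 0, so q = 4. min AVC = 29.
For P < £29 the firm produces nothing.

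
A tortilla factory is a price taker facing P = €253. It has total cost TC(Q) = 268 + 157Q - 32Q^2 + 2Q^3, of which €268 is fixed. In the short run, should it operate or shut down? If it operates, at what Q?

Produce at Q = 12

Variable cost is VC = 157Q - 32Q^2 + 2Q^3, so AVC = VC/Q = 157 - 32Q + 2Q^2 and MC = dTC/dQ = 157 - 64Q + 6Q^2.
AVC hits its minimum where MC = AVC, at Q = 8, giving min AVC = 157 - 32·8 + 2·8^2 = €29.
P = €253 exceeds min AVC = €29, so the firm stays open.
Set P = MC: 253 = 157 - 64Q + 6Q^2 → -96 - 64Q + 6Q^2 = 0. The roots are Q = -4/3 and Q = 12; the profit-maximizing output is on the rising part of MC, so Q* = 12.
Check: AVC at Q = 12 is €61 ≤ P, so revenue covers variable cost.
Profit = P·Q − TC = 253·12 − 1000 = €2036.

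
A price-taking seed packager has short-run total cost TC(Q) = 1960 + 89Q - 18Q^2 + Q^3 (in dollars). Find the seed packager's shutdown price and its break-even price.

Shutdown price = $8; break-even price = $173

AVC = 89 - 18Q + Q^2; minimized at Q = 9, giving min AVC = $8. That is the shutdown price.
ATC = 1960/Q + 89 - 18Q + Q^2. Setting dATC/dQ = −1960/Q^2 − 18 + 2Q = 0 gives Q = 14 (since 2·14^3 − 18·14^2 = 1960).
min ATC = 1960/14 + 89 − 18·14 + 14^2 = $173. That is the break-even price.
For $8 ≤ P < $173 the firm produces at a loss; below $8 it shuts down.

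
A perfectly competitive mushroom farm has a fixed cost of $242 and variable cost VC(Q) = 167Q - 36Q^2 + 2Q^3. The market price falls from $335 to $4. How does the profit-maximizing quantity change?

Output falls from 14 to 0 (the firm shuts down)

MC = 167 - 72Q + 6Q^2; the shutdown threshold is min AVC = $5 (at Q = 9).
At P = $335 ≥ min AVC, set P = MC on the rising branch: Q = 14.
At P = $4 < min AVC = $5, price no longer covers variable cost at any output, so the firm shuts down: Q = 0.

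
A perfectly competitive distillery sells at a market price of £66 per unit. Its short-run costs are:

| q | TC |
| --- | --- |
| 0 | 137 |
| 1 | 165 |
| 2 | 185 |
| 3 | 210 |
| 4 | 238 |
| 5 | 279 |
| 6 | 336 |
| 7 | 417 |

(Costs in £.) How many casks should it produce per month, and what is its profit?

q = 6; profit = £60

Profit at each row (π = 66q − TC): q=0: -137; q=1: -99; q=2: -53; q=3: -12; q=4: 26; q=5: 51; q=6: 60; q=7: 45.
Profit is maximized at q = 6. AVC there is 199/6 = £33.17 ≤ P, so producing beats shutting down (which would give -£137).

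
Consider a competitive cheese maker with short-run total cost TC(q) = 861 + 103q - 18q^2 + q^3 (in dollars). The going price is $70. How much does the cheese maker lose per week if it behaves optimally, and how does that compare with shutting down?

AVC = 103 - 18q + q^2 has its minimum $22 at q = 9; price $70 clears that bar, so the firm operates.
With MC = 103 - 36q + 3q^2, P = MC on the upward-sloping part at q* = 11.
TR = 70·11 = 770. TC = 861 + 286 = 1147. Profit = 770 − 1147 = -$377.
That loss of $377 beats the $861 the firm would lose by shutting down; producing recovers $484 of fixed cost.

Profit = -$377 at q = 11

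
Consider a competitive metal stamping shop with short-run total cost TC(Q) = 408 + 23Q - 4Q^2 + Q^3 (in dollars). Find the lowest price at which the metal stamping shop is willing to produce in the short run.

$19 per unit

Short-run supply begins at min AVC. From VC = 23Q - 4Q^2 + Q^3, AVC = 23 - 4Q + Q^2.
At the minimum of AVC, MC = AVC. MC = 23 - 8Q + 3Q^2; setting MC = AVC gives 2Q^2 - 4Q = 0, so Q = 2. min AVC = 19.
The firm shuts down for any P below $19.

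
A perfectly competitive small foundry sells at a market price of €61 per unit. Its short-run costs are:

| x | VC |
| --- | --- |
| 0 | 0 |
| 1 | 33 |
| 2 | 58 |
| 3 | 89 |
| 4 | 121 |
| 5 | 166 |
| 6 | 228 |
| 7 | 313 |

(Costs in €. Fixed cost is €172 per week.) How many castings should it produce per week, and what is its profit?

Tabulate TR − TC: x=0: -172; x=1: -144; x=2: -108; x=3: -78; x=4: -49; x=5: -33; x=6: -34; x=7: -58.
Profit is maximized at x = 5. AVC there is 166/5 = €33.20 ≤ P, so producing beats shutting down (which would give -€172).

x = 5; profit = -€33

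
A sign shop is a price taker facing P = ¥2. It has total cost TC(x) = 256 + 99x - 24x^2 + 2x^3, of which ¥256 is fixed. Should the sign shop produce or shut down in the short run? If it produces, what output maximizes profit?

Strip out fixed cost: VC = 99x - 24x^2 + 2x^3. Then AVC = 99 - 24x + 2x^2 and MC = 99 - 48x + 6x^2.
The AVC parabola has its vertex at x = 24/4 = 6, where AVC = 99 - 24·6 + 2·6^2 = ¥27.
With P < min AVC (¥2 < ¥27), every unit sold adds to the loss.
Shutting down limits the loss to fixed cost, ¥256.

Shut down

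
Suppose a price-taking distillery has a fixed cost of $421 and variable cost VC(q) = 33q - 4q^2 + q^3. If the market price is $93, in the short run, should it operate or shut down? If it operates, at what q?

Strip out fixed cost: VC = 33q - 4q^2 + q^3. Then AVC = 33 - 4q + q^2 and MC = 33 - 8q + 3q^2.
AVC is minimized where dAVC/dq = -4 + 2q = 0, at q = 2; min AVC = 33 - 4·2 + 2^2 = $29.
Since P = $93 ≥ min AVC = $29, price covers variable cost and the firm should produce.
Set P = MC: 93 = 33 - 8q + 3q^2 → -60 - 8q + 3q^2 = 0. The roots are q = -10/3 and q = 6; the profit-maximizing output is on the rising part of MC, so q* = 6.
Check: AVC at q = 6 is $45 ≤ P, so revenue covers variable cost.
Profit = P·q − TC = 93·6 − 691 = -$133, a loss, but smaller than the $421 fixed cost the firm would lose by shutting down.

Produce at q = 6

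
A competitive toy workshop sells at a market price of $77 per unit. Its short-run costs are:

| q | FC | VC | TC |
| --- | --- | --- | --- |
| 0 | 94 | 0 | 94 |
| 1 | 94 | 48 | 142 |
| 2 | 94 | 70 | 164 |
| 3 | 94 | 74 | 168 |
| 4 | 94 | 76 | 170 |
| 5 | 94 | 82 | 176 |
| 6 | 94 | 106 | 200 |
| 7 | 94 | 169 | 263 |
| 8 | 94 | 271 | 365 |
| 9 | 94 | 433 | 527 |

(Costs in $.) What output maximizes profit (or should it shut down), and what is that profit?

q = 7; profit = $276

Profit at each row (π = 77q − TC): q=0: -94; q=1: -65; q=2: -10; q=3: 63; q=4: 138; q=5: 209; q=6: 262; q=7: 276; q=8: 251; q=9: 166.
Profit is maximized at q = 7. AVC there is 169/7 = $24.14 ≤ P, so producing beats shutting down (which would give -$94).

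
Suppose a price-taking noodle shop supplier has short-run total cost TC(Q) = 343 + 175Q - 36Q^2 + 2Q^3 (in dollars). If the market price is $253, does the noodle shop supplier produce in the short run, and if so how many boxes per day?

Strip out fixed cost: VC = 175Q - 36Q^2 + 2Q^3. Then AVC = 175 - 36Q + 2Q^2 and MC = 175 - 72Q + 6Q^2.
The AVC parabola has its vertex at Q = 36/4 = 9, where AVC = 175 - 36·9 + 2·9^2 = $13.
Since P = $253 ≥ min AVC = $13, price covers variable cost and the firm should produce.
P = MC gives -78 - 72Q + 6Q^2 = 0, with roots -1 and 13. Take the larger (rising MC): Q* = 13.
Check: AVC at Q = 13 is $45 ≤ P, so revenue covers variable cost.
Profit = P·Q − TC = 253·13 − 928 = $2361.

Produce at Q = 13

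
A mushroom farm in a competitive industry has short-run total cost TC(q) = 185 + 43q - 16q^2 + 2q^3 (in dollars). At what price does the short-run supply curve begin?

The shutdown price is the minimum of AVC. VC = 43q - 16q^2 + 2q^3, so AVC = 43 - 16q + 2q^2.
At the minimum of AVC, MC = AVC. MC = 43 - 32q + 6q^2; setting MC = AVC gives 4q^2 - 16q = 0, so q = 4. min AVC = 11.
For P < $11 the firm produces nothing.

$11 per unit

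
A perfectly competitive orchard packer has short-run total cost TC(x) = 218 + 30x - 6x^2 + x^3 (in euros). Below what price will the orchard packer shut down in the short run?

The shutdown price is the minimum of AVC. VC = 30x - 6x^2 + x^3, so AVC = 30 - 6x + x^2.
dAVC/dx = -6 + 2x = 0 gives x = 3. min AVC = 30 - 6·3 + 3^2 = 21.
So the shutdown price is €21.

€21 per unit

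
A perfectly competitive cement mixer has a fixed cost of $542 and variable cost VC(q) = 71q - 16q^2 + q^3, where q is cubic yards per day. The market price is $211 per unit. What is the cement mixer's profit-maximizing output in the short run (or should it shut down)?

From TC, MC = TC'(q) = 71 - 32q + 3q^2 and AVC = VC/q = 71 - 16q + q^2.
The AVC parabola has its vertex at q = 16/2 = 8, where AVC = 71 - 16·8 + 8^2 = $7.
P = $211 exceeds min AVC = $7, so the firm stays open.
Set P = MC: 211 = 71 - 32q + 3q^2 → -140 - 32q + 3q^2 = 0. The roots are q = -10/3 and q = 14; the profit-maximizing output is on the rising part of MC, so q* = 14.
Check: AVC at q = 14 is $43 ≤ P, so revenue covers variable cost.
Profit = P·q − TC = 211·14 − 1144 = $1810.

Produce at q = 14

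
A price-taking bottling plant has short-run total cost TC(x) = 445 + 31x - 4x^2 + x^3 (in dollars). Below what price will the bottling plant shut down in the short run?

Short-run supply begins at min AVC. From VC = 31x - 4x^2 + x^3, AVC = 31 - 4x + x^2.
dAVC/dx = -4 + 2x = 0 gives x = 2. min AVC = 31 - 4·2 + 2^2 = 27.
The firm shuts down for any P below $27.

$27 per unit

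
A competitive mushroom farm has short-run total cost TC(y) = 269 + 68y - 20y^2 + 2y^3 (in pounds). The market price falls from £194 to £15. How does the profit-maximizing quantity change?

Output falls from 9 to 0 (the firm shuts down)

AVC = 68 - 20y + 2y^2, minimized at y = 5 where min AVC = £18. MC = 68 - 40y + 6y^2.
At P = £194 ≥ min AVC, set P = MC on the rising branch: y = 9.
At P = £15 < min AVC = £18, price no longer covers variable cost at any output, so the firm shuts down: y = 0.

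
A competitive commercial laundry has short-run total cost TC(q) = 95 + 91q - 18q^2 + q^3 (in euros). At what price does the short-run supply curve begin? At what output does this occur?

€10 per unit, at q = 9

Short-run supply begins at min AVC. From VC = 91q - 18q^2 + q^3, AVC = 91 - 18q + q^2.
dAVC/dq = -18 + 2q = 0 gives q = 9. min AVC = 91 - 18·9 + 9^2 = 10.
The firm shuts down for any P below €10.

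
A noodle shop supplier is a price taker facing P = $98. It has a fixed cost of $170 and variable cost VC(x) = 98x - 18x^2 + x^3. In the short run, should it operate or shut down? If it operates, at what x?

Produce at x = 12

From TC, MC = TC'(x) = 98 - 36x + 3x^2 and AVC = VC/x = 98 - 18x + x^2.
The AVC parabola has its vertex at x = 18/2 = 9, where AVC = 98 - 18·9 + 9^2 = $17.
Since P = $98 ≥ min AVC = $17, price covers variable cost and the firm should produce.
Set P = MC: 98 = 98 - 36x + 3x^2 → -36x + 3x^2 = 0. The roots are x = 0 and x = 12; the profit-maximizing output is on the rising part of MC, so x* = 12.
Check: AVC at x = 12 is $26 ≤ P, so revenue covers variable cost.
Profit = P·x − TC = 98·12 − 482 = $694.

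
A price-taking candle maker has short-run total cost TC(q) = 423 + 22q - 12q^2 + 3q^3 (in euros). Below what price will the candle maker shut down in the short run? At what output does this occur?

€10 per unit, at q = 2

Short-run supply begins at min AVC. From VC = 22q - 12q^2 + 3q^3, AVC = 22 - 12q + 3q^2.
dAVC/dq = -12 + 6q = 0 gives q = 2. min AVC = 22 - 12·2 + 3·2^2 = 10.
The firm shuts down for any P below €10.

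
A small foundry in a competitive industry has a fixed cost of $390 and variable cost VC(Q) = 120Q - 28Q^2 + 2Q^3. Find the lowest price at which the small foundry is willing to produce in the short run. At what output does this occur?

The shutdown price is the minimum of AVC. VC = 120Q - 28Q^2 + 2Q^3, so AVC = 120 - 28Q + 2Q^2.
At the minimum of AVC, MC = AVC. MC = 120 - 56Q + 6Q^2; setting MC = AVC gives 4Q^2 - 28Q = 0, so Q = 7. min AVC = 22.
So the shutdown price is $22.

$22 per unit, at Q = 7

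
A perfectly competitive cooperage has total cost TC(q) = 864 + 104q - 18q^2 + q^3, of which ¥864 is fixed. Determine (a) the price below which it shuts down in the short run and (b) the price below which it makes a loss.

Shutdown price = ¥23; break-even price = ¥104

AVC = 104 - 18q + q^2; minimized at q = 9, giving min AVC = ¥23. That is the shutdown price.
ATC = 864/q + 104 - 18q + q^2. Setting dATC/dq = −864/q^2 − 18 + 2q = 0 gives q = 12 (since 2·12^3 − 18·12^2 = 864).
min ATC = 864/12 + 104 − 18·12 + 12^2 = ¥104. That is the break-even price.
For ¥23 ≤ P < ¥104 the firm produces at a loss; below ¥23 it shuts down.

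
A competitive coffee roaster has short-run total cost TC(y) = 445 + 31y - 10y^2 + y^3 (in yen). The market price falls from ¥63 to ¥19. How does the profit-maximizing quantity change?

AVC = 31 - 10y + y^2, minimized at y = 5 where min AVC = ¥6. MC = 31 - 20y + 3y^2.
With P = ¥63 above the shutdown price, P = MC gives y = 8.
At P = ¥19 ≥ min AVC, set P = MC: y = 6. The firm stays open but cuts output.

Output falls from 8 to 6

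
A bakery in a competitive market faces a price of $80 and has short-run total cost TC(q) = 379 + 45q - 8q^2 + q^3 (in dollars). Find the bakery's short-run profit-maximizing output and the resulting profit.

Profit = -$85 at q = 7

AVC = 45 - 8q + q^2 has its minimum $29 at q = 4; price $80 clears that bar, so the firm operates.
With MC = 45 - 16q + 3q^2, P = MC on the upward-sloping part at q* = 7.
TR = 80·7 = 560. TC = 379 + 266 = 645. Profit = 560 − 645 = -$85.
That loss of $85 beats the $379 the firm would lose by shutting down; producing recovers $294 of fixed cost.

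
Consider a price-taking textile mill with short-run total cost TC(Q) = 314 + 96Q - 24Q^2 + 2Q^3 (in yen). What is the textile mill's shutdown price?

¥24 per unit

The shutdown price is the minimum of AVC. VC = 96Q - 24Q^2 + 2Q^3, so AVC = 96 - 24Q + 2Q^2.
At the minimum of AVC, MC = AVC. MC = 96 - 48Q + 6Q^2; setting MC = AVC gives 4Q^2 - 24Q = 0, so Q = 6. min AVC = 24.
The firm shuts down for any P below ¥24.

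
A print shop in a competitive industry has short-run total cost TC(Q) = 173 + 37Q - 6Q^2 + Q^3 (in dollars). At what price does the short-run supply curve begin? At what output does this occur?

The firm shuts down when price falls below the minimum of average variable cost. AVC = VC/Q = 37 - 6Q + Q^2.
At the minimum of AVC, MC = AVC. MC = 37 - 12Q + 3Q^2; setting MC = AVC gives 2Q^2 - 6Q = 0, so Q = 3. min AVC = 28.
The firm shuts down for any P below $28.

$28 per unit, at Q = 3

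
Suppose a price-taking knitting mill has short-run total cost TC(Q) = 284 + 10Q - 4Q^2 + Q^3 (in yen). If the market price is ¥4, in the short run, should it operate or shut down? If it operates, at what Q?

Shut down

Strip out fixed cost: VC = 10Q - 4Q^2 + Q^3. Then AVC = 10 - 4Q + Q^2 and MC = 10 - 8Q + 3Q^2.
AVC hits its minimum where MC = AVC, at Q = 2, giving min AVC = 10 - 4·2 + 2^2 = ¥6.
Since P = ¥4 < min AVC = ¥6, price fails to cover variable cost at any output.
Shutting down limits the loss to fixed cost, ¥284.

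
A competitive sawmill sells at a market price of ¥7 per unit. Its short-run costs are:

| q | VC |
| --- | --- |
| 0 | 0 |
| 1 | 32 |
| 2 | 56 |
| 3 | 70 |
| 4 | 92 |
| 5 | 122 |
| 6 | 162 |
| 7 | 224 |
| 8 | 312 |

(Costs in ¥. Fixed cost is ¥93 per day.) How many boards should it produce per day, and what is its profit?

Tabulate TR − TC: q=0: -93; q=1: -118; q=2: -135; q=3: -142; q=4: -157; q=5: -180; q=6: -213; q=7: -268; q=8: -349.
Profit is highest at q = 0. Equivalently, the lowest AVC in the table is 92/4 ≈ ¥23 at q = 4, and P = ¥7 falls below it — price never covers variable cost, so the firm shuts down and loses only its fixed cost.

q = 0 (shut down); profit = -¥93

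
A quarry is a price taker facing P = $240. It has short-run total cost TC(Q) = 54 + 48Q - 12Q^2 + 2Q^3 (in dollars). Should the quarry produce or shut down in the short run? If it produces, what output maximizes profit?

Produce at Q = 8

Variable cost is VC = 48Q - 12Q^2 + 2Q^3, so AVC = VC/Q = 48 - 12Q + 2Q^2 and MC = dTC/dQ = 48 - 24Q + 6Q^2.
AVC hits its minimum where MC = AVC, at Q = 3, giving min AVC = 48 - 12·3 + 2·3^2 = $30.
P = $240 exceeds min AVC = $30, so the firm stays open.
Set P = MC: 240 = 48 - 24Q + 6Q^2 → -192 - 24Q + 6Q^2 = 0. The roots are Q = -4 and Q = 8; the profit-maximizing output is on the rising part of MC, so Q* = 8.
Check: AVC at Q = 8 is $80 ≤ P, so revenue covers variable cost.
Profit = P·Q − TC = 240·8 − 694 = $1226.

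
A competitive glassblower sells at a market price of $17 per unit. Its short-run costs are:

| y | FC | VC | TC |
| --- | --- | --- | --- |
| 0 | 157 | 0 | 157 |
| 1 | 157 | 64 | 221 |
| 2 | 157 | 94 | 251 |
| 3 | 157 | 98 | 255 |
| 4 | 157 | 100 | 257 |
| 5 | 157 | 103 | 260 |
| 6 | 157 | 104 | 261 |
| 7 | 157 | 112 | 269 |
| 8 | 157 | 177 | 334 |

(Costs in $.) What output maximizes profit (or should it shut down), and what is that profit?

Tabulate TR − TC: y=0: -157; y=1: -204; y=2: -217; y=3: -204; y=4: -189; y=5: -175; y=6: -159; y=7: -150; y=8: -198.
Profit is maximized at y = 7. AVC there is 112/7 = $16 ≤ P, so producing beats shutting down (which would give -$157).

y = 7; profit = -$150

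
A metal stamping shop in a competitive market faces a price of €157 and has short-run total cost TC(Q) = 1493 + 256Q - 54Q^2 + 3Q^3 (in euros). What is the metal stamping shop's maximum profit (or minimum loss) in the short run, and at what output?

Profit = -€41 at Q = 11

AVC = 256 - 54Q + 3Q^2 has its minimum €13 at Q = 9; price €157 clears that bar, so the firm operates.
MC = 256 - 108Q + 9Q^2. Setting P = MC and taking the root on the rising branch gives Q* = 11.
TR = 157·11 = 1727. TC = 1493 + 275 = 1768. Profit = 1727 − 1768 = -€41.
By producing, the firm covers all variable cost plus €1452 of fixed cost; shutting down would lose the full €1493.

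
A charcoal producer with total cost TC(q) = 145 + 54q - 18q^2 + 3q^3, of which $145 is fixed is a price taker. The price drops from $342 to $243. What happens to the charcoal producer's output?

Output falls from 8 to 7

AVC = 54 - 18q + 3q^2, minimized at q = 3 where min AVC = $27. MC = 54 - 36q + 9q^2.
At P = $342 ≥ min AVC, set P = MC on the rising branch: q = 8.
At P = $243 ≥ min AVC, set P = MC: q = 7. The firm stays open but cuts output.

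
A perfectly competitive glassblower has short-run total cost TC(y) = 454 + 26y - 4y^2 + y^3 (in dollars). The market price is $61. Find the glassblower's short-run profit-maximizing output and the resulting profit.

AVC = 26 - 4y + y^2 has its minimum $22 at y = 2; price $61 clears that bar, so the firm operates.
With MC = 26 - 8y + 3y^2, P = MC on the upward-sloping part at y* = 5.
TR = 61·5 = 305. TC = 454 + 155 = 609. Profit = 305 − 609 = -$304.
By producing, the firm covers all variable cost plus $150 of fixed cost; shutting down would lose the full $454.

Profit = -$304 at y = 5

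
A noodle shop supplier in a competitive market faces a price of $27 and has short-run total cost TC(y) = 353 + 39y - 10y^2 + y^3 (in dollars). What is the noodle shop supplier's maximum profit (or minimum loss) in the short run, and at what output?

AVC = 39 - 10y + y^2 has its minimum $14 at y = 5; price $27 clears that bar, so the firm operates.
MC = 39 - 20y + 3y^2. Setting P = MC and taking the root on the rising branch gives y* = 6.
TR = 27·6 = 162. TC = 353 + 90 = 443. Profit = 162 − 443 = -$281.
By producing, the firm covers all variable cost plus $72 of fixed cost; shutting down would lose the full $353.

Profit = -$281 at y = 6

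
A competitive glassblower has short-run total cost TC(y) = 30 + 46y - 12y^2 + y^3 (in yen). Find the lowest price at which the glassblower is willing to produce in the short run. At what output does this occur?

The shutdown price is the minimum of AVC. VC = 46y - 12y^2 + y^3, so AVC = 46 - 12y + y^2.
dAVC/dy = -12 + 2y = 0 gives y = 6. min AVC = 46 - 12·6 + 6^2 = 10.
For P < ¥10 the firm produces nothing.

¥10 per unit, at y = 6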